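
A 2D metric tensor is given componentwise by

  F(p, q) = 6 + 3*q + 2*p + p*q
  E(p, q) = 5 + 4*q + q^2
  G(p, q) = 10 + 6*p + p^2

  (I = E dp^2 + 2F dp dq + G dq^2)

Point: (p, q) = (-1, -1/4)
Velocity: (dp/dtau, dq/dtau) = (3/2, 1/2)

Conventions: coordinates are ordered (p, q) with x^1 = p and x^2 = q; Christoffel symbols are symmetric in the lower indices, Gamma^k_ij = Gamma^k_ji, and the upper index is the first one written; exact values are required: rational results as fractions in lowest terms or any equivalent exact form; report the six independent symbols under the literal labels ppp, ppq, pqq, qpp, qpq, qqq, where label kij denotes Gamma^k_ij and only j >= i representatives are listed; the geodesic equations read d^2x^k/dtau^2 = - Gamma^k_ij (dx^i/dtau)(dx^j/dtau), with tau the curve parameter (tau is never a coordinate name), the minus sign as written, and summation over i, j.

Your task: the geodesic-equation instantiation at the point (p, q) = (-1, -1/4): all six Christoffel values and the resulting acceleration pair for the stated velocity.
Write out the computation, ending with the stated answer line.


E = 65/16, F = 7/2, G = 5 at the point
E_p = 0, E_q = 7/2, F_p = 7/4, F_q = 2, G_p = 4, G_q = 0
EG - F^2 = 129/16;  g^inv = (16/129) * [[5, -7/2], [-7/2, 65/16]]
first-kind symbols [ij,l] = (1/2)(d_i g_jl + d_j g_il - d_l g_ij): [pp,p] = E_p/2 = 0, [pp,q] = F_p - E_q/2 = 0, [pq,p] = E_q/2 = 7/4, [pq,q] = G_p/2 = 2, [qq,p] = F_q - G_p/2 = 0, [qq,q] = G_q/2 = 0
Gamma^p_ij = (G*[ij,p] - F*[ij,q])/(EG - F^2), Gamma^q_ij = (E*[ij,q] - F*[ij,p])/(EG - F^2)
Gamma_ppp = 0, Gamma_ppq = 28/129, Gamma_pqq = 0, Gamma_qpp = 0, Gamma_qpq = 32/129, Gamma_qqq = 0
d^2p/dtau^2 = -(Gamma_ppp*(3/2)^2 + 2*Gamma_ppq*(3/2)*(1/2) + Gamma_pqq*(1/2)^2) = -14/43
d^2q/dtau^2 = -(Gamma_qpp*(3/2)^2 + 2*Gamma_qpq*(3/2)*(1/2) + Gamma_qqq*(1/2)^2) = -16/43

Answer: Gamma_ppp = 0, Gamma_ppq = 28/129, Gamma_pqq = 0, Gamma_qpp = 0, Gamma_qpq = 32/129, Gamma_qqq = 0; accelerations (d^2p/dtau^2, d^2q/dtau^2) = (-14/43, -16/43)


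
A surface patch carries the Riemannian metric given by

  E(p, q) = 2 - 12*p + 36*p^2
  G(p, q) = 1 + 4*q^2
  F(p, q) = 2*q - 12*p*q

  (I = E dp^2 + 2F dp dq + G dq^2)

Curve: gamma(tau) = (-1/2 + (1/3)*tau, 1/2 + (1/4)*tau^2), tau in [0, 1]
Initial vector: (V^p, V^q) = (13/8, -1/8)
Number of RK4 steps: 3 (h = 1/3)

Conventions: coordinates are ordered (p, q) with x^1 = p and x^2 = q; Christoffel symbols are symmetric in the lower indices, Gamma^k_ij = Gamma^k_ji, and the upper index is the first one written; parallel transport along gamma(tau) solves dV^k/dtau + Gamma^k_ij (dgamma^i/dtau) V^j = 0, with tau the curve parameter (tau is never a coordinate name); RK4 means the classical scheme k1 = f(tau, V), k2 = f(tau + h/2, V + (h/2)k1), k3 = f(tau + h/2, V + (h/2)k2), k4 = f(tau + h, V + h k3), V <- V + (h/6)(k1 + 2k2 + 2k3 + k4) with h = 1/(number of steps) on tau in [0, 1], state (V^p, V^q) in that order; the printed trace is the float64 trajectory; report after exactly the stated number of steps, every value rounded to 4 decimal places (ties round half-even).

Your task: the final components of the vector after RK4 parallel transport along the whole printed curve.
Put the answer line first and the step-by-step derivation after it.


Answer: V^p = 2.7213, V^q = 0.3584

gamma'(tau) = (1/3, (1/2)*tau); f(tau, V)^k = -Gamma^k_ij(gamma(tau)) gamma'^i(tau) V^j; h = 1/3; intermediate values shown to 6 dp
curve data and Christoffel symbols at the stage parameters:
  tau = 0.000000: gamma = (-0.500000, 0.500000), gamma' = (0.333333, 0.000000); Gamma_ppp = -1.333333, Gamma_ppq = 0.000000, Gamma_pqq = 0.444444, Gamma_qpp = -0.333333, Gamma_qpq = 0.000000, Gamma_qqq = 0.111111
  tau = 0.166667: gamma = (-0.444444, 0.506944), gamma' = (0.333333, 0.083333); Gamma_ppp = -1.421885, Gamma_ppq = 0.000000, Gamma_pqq = 0.473962, Gamma_qpp = -0.393173, Gamma_qpq = 0.000000, Gamma_qqq = 0.131058
  tau = 0.333333: gamma = (-0.388889, 0.527778), gamma' = (0.333333, 0.166667); Gamma_ppp = -1.512252, Gamma_ppq = 0.000000, Gamma_pqq = 0.504084, Gamma_qpp = -0.478880, Gamma_qpq = 0.000000, Gamma_qqq = 0.159627
  tau = 0.500000: gamma = (-0.333333, 0.562500), gamma' = (0.333333, 0.250000); Gamma_ppp = -1.597781, Gamma_ppq = 0.000000, Gamma_pqq = 0.532594, Gamma_qpp = -0.599168, Gamma_qpq = 0.000000, Gamma_qqq = 0.199723
  tau = 0.666667: gamma = (-0.277778, 0.611111), gamma' = (0.333333, 0.333333); Gamma_ppp = -1.665810, Gamma_ppq = 0.000000, Gamma_pqq = 0.555270, Gamma_qpp = -0.763496, Gamma_qpq = 0.000000, Gamma_qqq = 0.254499
  tau = 0.833333: gamma = (-0.222222, 0.673611), gamma' = (0.333333, 0.416667); Gamma_ppp = -1.695028, Gamma_ppq = 0.000000, Gamma_pqq = 0.565009, Gamma_qpp = -0.978677, Gamma_qpq = 0.000000, Gamma_qqq = 0.326226
  tau = 1.000000: gamma = (-0.166667, 0.750000), gamma' = (0.333333, 0.500000); Gamma_ppp = -1.655172, Gamma_ppq = 0.000000, Gamma_pqq = 0.551724, Gamma_qpp = -1.241379, Gamma_qpq = 0.000000, Gamma_qqq = 0.413793
step 0: V^p = 1.6250, V^q = -0.1250
step 1: k1 = (0.722222, 0.180556), k2 = (0.830987, 0.229781), k3 = (0.839255, 0.232067), k4 = (0.964158, 0.305317); V <- V + (h/6)(k1 + 2k2 + 2k3 + k4): V^p = 1.9043, V^q = -0.0467
step 2: k1 = (0.963835, 0.305214), k2 = (1.099201, 0.412200), k3 = (1.108843, 0.415816), k4 = (1.245607, 0.570903); V <- V + (h/6)(k1 + 2k2 + 2k3 + k4): V^p = 2.2724, V^q = 0.0940
step 3: k1 = (1.244375, 0.570339), k2 = (1.356578, 0.783262), k3 = (1.358790, 0.784539), k4 = (1.405537, 1.054153); V <- V + (h/6)(k1 + 2k2 + 2k3 + k4): V^p = 2.7213, V^q = 0.3584


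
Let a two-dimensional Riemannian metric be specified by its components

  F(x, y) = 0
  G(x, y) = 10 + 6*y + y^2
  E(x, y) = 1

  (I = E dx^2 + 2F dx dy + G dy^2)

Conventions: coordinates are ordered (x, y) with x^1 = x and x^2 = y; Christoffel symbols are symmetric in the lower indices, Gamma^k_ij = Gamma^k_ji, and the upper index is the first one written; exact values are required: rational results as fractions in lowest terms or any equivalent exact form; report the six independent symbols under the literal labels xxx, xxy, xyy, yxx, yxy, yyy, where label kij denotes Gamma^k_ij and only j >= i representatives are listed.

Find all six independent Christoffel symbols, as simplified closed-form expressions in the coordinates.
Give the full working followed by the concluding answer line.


E = 1; F = 0; G = 10 + 6*y + y^2
Gamma^k_ij = (1/2) g^{kl} (d_i g_jl + d_j g_il - d_l g_ij), with g^inv = (1/(EG-F^2)) [[G, -F], [-F, E]]
first partials: E_x = 0, E_y = 0, F_x = 0, F_y = 0, G_x = 0, G_y = 6 + 2*y
D = EG - F^2 = 10 + 6*y + y^2
expanded: Gamma^x_xx = (G E_x - 2F F_x + F E_y)/(2D), Gamma^x_xy = (G E_y - F G_x)/(2D), Gamma^x_yy = (2G F_y - G G_x - F G_y)/(2D), Gamma^y_xx = (2E F_x - E E_y - F E_x)/(2D), Gamma^y_xy = (E G_x - F E_y)/(2D), Gamma^y_yy = (E G_y - 2F F_y + F G_x)/(2D); substitute and cancel common factors

Answer: Gamma_xxx = 0, Gamma_xxy = 0, Gamma_xyy = 0, Gamma_yxx = 0, Gamma_yxy = 0, Gamma_yyy = (y + 3)/(y^2 + 6*y + 10)


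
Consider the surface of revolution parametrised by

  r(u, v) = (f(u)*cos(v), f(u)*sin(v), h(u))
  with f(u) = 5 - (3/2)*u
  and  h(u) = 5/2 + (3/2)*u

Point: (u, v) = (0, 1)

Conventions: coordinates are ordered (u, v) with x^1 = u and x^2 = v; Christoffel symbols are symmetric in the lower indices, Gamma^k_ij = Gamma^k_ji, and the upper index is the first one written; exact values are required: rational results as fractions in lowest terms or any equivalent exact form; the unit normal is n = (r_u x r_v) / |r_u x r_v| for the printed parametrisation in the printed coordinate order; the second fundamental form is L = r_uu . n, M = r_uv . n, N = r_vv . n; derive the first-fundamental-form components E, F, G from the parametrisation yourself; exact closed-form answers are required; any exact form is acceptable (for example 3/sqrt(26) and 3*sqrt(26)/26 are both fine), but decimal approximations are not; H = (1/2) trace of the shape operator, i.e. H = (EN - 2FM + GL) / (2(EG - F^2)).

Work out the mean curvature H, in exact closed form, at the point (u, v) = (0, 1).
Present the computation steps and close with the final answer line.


f = 5, f' = -3/2, f'' = 0, h' = 3/2, h'' = 0
E = 9/2, F = 0, G = 25; answer radicand W^2 = 9/2
unnormalised second-form numerators: l = 0, m = 0, n = 15/2; L = l/sqrt(9/2), and similarly M = m/sqrt(W^2), N = n/sqrt(W^2)
H = (E*n - 2*F*m + G*l) / (2*(EG - F^2)*sqrt(W^2)); E*n - 2*F*m + G*l = 135/4, EG - F^2 = 225/2, so H = (3/20)/sqrt(9/2)

Answer: H = sqrt(2)/20


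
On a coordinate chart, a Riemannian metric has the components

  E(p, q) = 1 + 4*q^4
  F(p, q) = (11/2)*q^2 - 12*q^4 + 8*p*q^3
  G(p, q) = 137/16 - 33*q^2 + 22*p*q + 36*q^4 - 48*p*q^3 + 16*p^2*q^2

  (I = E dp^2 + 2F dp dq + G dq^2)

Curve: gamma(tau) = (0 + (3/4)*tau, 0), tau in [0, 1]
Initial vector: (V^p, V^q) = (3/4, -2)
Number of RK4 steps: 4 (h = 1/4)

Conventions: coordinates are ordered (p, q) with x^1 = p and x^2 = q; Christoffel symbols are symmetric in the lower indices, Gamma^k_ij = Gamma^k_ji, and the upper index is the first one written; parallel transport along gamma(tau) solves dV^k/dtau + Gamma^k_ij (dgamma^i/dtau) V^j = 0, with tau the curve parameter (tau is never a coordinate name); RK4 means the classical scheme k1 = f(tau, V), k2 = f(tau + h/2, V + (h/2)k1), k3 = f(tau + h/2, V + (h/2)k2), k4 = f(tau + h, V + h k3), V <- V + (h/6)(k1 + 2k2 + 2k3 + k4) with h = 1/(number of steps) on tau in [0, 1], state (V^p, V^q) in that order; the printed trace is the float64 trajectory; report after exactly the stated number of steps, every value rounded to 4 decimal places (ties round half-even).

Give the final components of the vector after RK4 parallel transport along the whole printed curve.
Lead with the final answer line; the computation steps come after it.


Answer: V^p = 0.7500, V^q = -2.0000

gamma'(tau) = (3/4, 0); f(tau, V)^k = -Gamma^k_ij(gamma(tau)) gamma'^i(tau) V^j; h = 1/4; intermediate values shown to 6 dp
curve data and Christoffel symbols at the stage parameters:
  tau = 0.000000: gamma = (0.000000, 0.000000), gamma' = (0.750000, 0.000000); Gamma_ppp = 0.000000, Gamma_ppq = 0.000000, Gamma_pqq = 0.000000, Gamma_qpp = 0.000000, Gamma_qpq = 0.000000, Gamma_qqq = 0.000000
  tau = 0.125000: gamma = (0.093750, 0.000000), gamma' = (0.750000, 0.000000); Gamma_ppp = 0.000000, Gamma_ppq = 0.000000, Gamma_pqq = 0.000000, Gamma_qpp = 0.000000, Gamma_qpq = 0.000000, Gamma_qqq = 0.120438
  tau = 0.250000: gamma = (0.187500, 0.000000), gamma' = (0.750000, 0.000000); Gamma_ppp = 0.000000, Gamma_ppq = 0.000000, Gamma_pqq = 0.000000, Gamma_qpp = 0.000000, Gamma_qpq = 0.000000, Gamma_qqq = 0.240876
  tau = 0.375000: gamma = (0.281250, 0.000000), gamma' = (0.750000, 0.000000); Gamma_ppp = 0.000000, Gamma_ppq = 0.000000, Gamma_pqq = 0.000000, Gamma_qpp = 0.000000, Gamma_qpq = 0.000000, Gamma_qqq = 0.361314
  tau = 0.500000: gamma = (0.375000, 0.000000), gamma' = (0.750000, 0.000000); Gamma_ppp = 0.000000, Gamma_ppq = 0.000000, Gamma_pqq = 0.000000, Gamma_qpp = 0.000000, Gamma_qpq = 0.000000, Gamma_qqq = 0.481752
  tau = 0.625000: gamma = (0.468750, 0.000000), gamma' = (0.750000, 0.000000); Gamma_ppp = 0.000000, Gamma_ppq = 0.000000, Gamma_pqq = 0.000000, Gamma_qpp = 0.000000, Gamma_qpq = 0.000000, Gamma_qqq = 0.602190
  tau = 0.750000: gamma = (0.562500, 0.000000), gamma' = (0.750000, 0.000000); Gamma_ppp = 0.000000, Gamma_ppq = 0.000000, Gamma_pqq = 0.000000, Gamma_qpp = 0.000000, Gamma_qpq = 0.000000, Gamma_qqq = 0.722628
  tau = 0.875000: gamma = (0.656250, 0.000000), gamma' = (0.750000, 0.000000); Gamma_ppp = 0.000000, Gamma_ppq = 0.000000, Gamma_pqq = 0.000000, Gamma_qpp = 0.000000, Gamma_qpq = 0.000000, Gamma_qqq = 0.843066
  tau = 1.000000: gamma = (0.750000, 0.000000), gamma' = (0.750000, 0.000000); Gamma_ppp = 0.000000, Gamma_ppq = 0.000000, Gamma_pqq = 0.000000, Gamma_qpp = 0.000000, Gamma_qpq = 0.000000, Gamma_qqq = 0.963504
step 0: V^p = 0.7500, V^q = -2.0000
step 1: k1 = (0.000000, 0.000000), k2 = (0.000000, 0.000000), k3 = (0.000000, 0.000000), k4 = (0.000000, 0.000000); V <- V + (h/6)(k1 + 2k2 + 2k3 + k4): V^p = 0.7500, V^q = -2.0000
step 2: k1 = (0.000000, 0.000000), k2 = (0.000000, 0.000000), k3 = (0.000000, 0.000000), k4 = (0.000000, 0.000000); V <- V + (h/6)(k1 + 2k2 + 2k3 + k4): V^p = 0.7500, V^q = -2.0000
step 3: k1 = (0.000000, 0.000000), k2 = (0.000000, 0.000000), k3 = (0.000000, 0.000000), k4 = (0.000000, 0.000000); V <- V + (h/6)(k1 + 2k2 + 2k3 + k4): V^p = 0.7500, V^q = -2.0000
step 4: k1 = (0.000000, 0.000000), k2 = (0.000000, 0.000000), k3 = (0.000000, 0.000000), k4 = (0.000000, 0.000000); V <- V + (h/6)(k1 + 2k2 + 2k3 + k4): V^p = 0.7500, V^q = -2.0000


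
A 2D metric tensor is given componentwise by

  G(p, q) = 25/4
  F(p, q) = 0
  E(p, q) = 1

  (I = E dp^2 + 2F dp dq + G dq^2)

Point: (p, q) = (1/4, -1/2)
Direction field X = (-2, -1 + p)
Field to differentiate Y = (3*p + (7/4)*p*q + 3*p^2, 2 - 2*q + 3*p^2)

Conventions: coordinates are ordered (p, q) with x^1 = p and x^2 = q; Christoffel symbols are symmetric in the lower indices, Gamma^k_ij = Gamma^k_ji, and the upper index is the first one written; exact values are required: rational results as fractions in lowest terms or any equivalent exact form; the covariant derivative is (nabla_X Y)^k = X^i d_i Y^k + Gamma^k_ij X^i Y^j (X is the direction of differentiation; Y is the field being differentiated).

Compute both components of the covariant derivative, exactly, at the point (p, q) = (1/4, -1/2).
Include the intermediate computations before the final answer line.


E = 1, F = 0, G = 25/4 at the point
E_p = 0, E_q = 0, F_p = 0, F_q = 0, G_p = 0, G_q = 0
EG - F^2 = 25/4;  g^inv = (4/25) * [[25/4, 0], [0, 1]]
first-kind symbols [ij,l] = (1/2)(d_i g_jl + d_j g_il - d_l g_ij): [pp,p] = E_p/2 = 0, [pp,q] = F_p - E_q/2 = 0, [pq,p] = E_q/2 = 0, [pq,q] = G_p/2 = 0, [qq,p] = F_q - G_p/2 = 0, [qq,q] = G_q/2 = 0
Gamma^p_ij = (G*[ij,p] - F*[ij,q])/(EG - F^2), Gamma^q_ij = (E*[ij,q] - F*[ij,p])/(EG - F^2)
Gamma_ppp = 0, Gamma_ppq = 0, Gamma_pqq = 0, Gamma_qpp = 0, Gamma_qpq = 0, Gamma_qqq = 0
X = (-2, -3/4), Y = (23/32, 51/16) at the point

Answer: (nabla_X Y)^p = -485/64, (nabla_X Y)^q = -3/2


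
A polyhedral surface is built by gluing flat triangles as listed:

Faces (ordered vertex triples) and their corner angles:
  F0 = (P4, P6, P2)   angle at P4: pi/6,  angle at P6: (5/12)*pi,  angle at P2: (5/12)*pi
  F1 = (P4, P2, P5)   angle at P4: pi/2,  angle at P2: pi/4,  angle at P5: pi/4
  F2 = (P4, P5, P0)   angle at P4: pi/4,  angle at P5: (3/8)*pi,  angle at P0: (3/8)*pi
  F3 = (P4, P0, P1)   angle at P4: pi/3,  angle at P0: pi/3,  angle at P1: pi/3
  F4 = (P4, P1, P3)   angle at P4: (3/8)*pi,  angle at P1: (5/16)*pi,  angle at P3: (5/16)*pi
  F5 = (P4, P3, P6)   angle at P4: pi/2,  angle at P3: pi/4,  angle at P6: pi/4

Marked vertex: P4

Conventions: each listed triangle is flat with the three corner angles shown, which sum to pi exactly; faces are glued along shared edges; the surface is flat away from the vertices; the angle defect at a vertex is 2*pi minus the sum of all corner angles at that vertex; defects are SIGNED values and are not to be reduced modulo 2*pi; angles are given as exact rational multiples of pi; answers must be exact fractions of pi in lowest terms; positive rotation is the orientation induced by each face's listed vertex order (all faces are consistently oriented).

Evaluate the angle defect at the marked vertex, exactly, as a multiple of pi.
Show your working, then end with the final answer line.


Sum of corner angles at P4: (17/8)*pi
defect = 2*pi - (17/8)*pi

Answer: defect(P4) = -pi/8


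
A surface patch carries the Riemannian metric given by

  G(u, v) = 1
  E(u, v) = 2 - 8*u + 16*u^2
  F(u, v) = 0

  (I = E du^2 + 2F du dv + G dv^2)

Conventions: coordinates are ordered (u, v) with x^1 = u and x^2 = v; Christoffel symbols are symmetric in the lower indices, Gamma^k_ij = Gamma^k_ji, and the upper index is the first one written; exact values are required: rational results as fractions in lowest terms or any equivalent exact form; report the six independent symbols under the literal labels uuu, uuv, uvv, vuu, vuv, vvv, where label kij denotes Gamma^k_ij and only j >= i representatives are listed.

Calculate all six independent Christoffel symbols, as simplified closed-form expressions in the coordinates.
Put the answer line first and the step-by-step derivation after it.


Answer: Gamma_uuu = (8*u - 2)/(8*u^2 - 4*u + 1), Gamma_uuv = 0, Gamma_uvv = 0, Gamma_vuu = 0, Gamma_vuv = 0, Gamma_vvv = 0

E = 2 - 8*u + 16*u^2; F = 0; G = 1
Gamma^k_ij = (1/2) g^{kl} (d_i g_jl + d_j g_il - d_l g_ij), with g^inv = (1/(EG-F^2)) [[G, -F], [-F, E]]
first partials: E_u = -8 + 32*u, E_v = 0, F_u = 0, F_v = 0, G_u = 0, G_v = 0
D = EG - F^2 = 2 - 8*u + 16*u^2
expanded: Gamma^u_uu = (G E_u - 2F F_u + F E_v)/(2D), Gamma^u_uv = (G E_v - F G_u)/(2D), Gamma^u_vv = (2G F_v - G G_u - F G_v)/(2D), Gamma^v_uu = (2E F_u - E E_v - F E_u)/(2D), Gamma^v_uv = (E G_u - F E_v)/(2D), Gamma^v_vv = (E G_v - 2F F_v + F G_u)/(2D); substitute and cancel common factors


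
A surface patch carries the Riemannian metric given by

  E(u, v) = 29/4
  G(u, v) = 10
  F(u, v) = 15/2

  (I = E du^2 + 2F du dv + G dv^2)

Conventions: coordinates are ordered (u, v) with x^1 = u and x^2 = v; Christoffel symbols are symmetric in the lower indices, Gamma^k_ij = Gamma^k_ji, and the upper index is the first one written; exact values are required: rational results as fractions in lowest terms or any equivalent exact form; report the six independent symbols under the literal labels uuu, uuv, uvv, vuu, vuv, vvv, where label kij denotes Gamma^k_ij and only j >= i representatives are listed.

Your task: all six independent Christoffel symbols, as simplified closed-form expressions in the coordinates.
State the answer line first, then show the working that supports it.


Answer: Gamma_uuu = 0, Gamma_uuv = 0, Gamma_uvv = 0, Gamma_vuu = 0, Gamma_vuv = 0, Gamma_vvv = 0

E = 29/4; F = 15/2; G = 10
Gamma^k_ij = (1/2) g^{kl} (d_i g_jl + d_j g_il - d_l g_ij), with g^inv = (1/(EG-F^2)) [[G, -F], [-F, E]]
first partials: E_u = 0, E_v = 0, F_u = 0, F_v = 0, G_u = 0, G_v = 0
D = EG - F^2 = 65/4
expanded: Gamma^u_uu = (G E_u - 2F F_u + F E_v)/(2D), Gamma^u_uv = (G E_v - F G_u)/(2D), Gamma^u_vv = (2G F_v - G G_u - F G_v)/(2D), Gamma^v_uu = (2E F_u - E E_v - F E_u)/(2D), Gamma^v_uv = (E G_u - F E_v)/(2D), Gamma^v_vv = (E G_v - 2F F_v + F G_u)/(2D); substitute and cancel common factors


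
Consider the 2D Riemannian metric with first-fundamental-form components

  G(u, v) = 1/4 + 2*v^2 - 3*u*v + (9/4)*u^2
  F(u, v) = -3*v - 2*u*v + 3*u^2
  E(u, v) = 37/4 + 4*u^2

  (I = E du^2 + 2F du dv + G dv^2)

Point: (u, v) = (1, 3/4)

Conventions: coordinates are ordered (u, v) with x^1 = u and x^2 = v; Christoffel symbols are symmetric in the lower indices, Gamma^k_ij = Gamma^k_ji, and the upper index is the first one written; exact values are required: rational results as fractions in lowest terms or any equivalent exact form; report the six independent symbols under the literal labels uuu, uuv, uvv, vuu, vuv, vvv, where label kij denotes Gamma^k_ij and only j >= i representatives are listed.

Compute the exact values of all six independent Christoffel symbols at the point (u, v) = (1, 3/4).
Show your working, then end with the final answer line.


E = 53/4, F = -3/4, G = 11/8 at the point
E_u = 8, E_v = 0, F_u = 9/2, F_v = -5, G_u = 9/4, G_v = 0
EG - F^2 = 565/32;  g^inv = (32/565) * [[11/8, 3/4], [3/4, 53/4]]
first-kind symbols [ij,l] = (1/2)(d_i g_jl + d_j g_il - d_l g_ij): [uu,u] = E_u/2 = 4, [uu,v] = F_u - E_v/2 = 9/2, [uv,u] = E_v/2 = 0, [uv,v] = G_u/2 = 9/8, [vv,u] = F_v - G_u/2 = -49/8, [vv,v] = G_v/2 = 0
Gamma^u_ij = (G*[ij,u] - F*[ij,v])/(EG - F^2), Gamma^v_ij = (E*[ij,v] - F*[ij,u])/(EG - F^2)

Answer: Gamma_uuu = 284/565, Gamma_uuv = 27/565, Gamma_uvv = -539/1130, Gamma_vuu = 2004/565, Gamma_vuv = 477/565, Gamma_vvv = -147/565


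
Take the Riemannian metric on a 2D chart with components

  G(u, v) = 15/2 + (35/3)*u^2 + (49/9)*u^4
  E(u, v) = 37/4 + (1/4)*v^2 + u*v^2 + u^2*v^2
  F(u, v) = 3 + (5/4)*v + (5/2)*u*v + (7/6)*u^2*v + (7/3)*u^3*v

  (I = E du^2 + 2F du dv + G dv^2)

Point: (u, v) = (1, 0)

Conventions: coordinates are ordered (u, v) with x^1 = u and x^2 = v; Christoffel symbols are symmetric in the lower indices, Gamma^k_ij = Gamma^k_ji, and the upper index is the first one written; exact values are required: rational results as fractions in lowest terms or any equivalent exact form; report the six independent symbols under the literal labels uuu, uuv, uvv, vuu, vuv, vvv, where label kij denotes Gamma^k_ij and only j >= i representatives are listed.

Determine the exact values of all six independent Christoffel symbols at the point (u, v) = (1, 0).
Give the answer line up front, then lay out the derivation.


Answer: Gamma_uuu = 0, Gamma_uuv = -696/2249, Gamma_uvv = -244093/141687, Gamma_vuu = 0, Gamma_vuv = 2146/2249, Gamma_vvv = 3306/15743

E = 37/4, F = 3, G = 443/18 at the point
E_u = 0, E_v = 0, F_u = 0, F_v = 29/4, G_u = 406/9, G_v = 0
EG - F^2 = 15743/72;  g^inv = (72/15743) * [[443/18, -3], [-3, 37/4]]
first-kind symbols [ij,l] = (1/2)(d_i g_jl + d_j g_il - d_l g_ij): [uu,u] = E_u/2 = 0, [uu,v] = F_u - E_v/2 = 0, [uv,u] = E_v/2 = 0, [uv,v] = G_u/2 = 203/9, [vv,u] = F_v - G_u/2 = -551/36, [vv,v] = G_v/2 = 0
Gamma^u_ij = (G*[ij,u] - F*[ij,v])/(EG - F^2), Gamma^v_ij = (E*[ij,v] - F*[ij,u])/(EG - F^2)


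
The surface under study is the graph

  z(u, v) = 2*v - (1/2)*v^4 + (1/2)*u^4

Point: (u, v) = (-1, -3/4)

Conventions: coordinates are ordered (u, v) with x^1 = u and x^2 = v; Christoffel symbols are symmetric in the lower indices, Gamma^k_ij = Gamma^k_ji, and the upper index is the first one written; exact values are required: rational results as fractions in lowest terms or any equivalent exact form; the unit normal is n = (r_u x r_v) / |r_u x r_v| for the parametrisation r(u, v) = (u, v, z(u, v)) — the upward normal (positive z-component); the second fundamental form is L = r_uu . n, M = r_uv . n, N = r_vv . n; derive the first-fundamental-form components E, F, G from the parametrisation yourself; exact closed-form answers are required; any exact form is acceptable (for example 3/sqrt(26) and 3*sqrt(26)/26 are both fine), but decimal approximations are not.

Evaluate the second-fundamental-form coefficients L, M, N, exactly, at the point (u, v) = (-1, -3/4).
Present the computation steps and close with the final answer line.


z_u = -2, z_v = 91/32, z_uu = 6, z_uv = 0, z_vv = -27/8
E = 5, F = -91/16, G = 9305/1024; answer radicand W^2 = 13401/1024
unnormalised second-form numerators: l = 6, m = 0, n = -27/8; L = l/sqrt(13401/1024), and similarly M = m/sqrt(W^2), N = n/sqrt(W^2)

Answer: L = 64*sqrt(1489)/1489, M = 0, N = -36*sqrt(1489)/1489


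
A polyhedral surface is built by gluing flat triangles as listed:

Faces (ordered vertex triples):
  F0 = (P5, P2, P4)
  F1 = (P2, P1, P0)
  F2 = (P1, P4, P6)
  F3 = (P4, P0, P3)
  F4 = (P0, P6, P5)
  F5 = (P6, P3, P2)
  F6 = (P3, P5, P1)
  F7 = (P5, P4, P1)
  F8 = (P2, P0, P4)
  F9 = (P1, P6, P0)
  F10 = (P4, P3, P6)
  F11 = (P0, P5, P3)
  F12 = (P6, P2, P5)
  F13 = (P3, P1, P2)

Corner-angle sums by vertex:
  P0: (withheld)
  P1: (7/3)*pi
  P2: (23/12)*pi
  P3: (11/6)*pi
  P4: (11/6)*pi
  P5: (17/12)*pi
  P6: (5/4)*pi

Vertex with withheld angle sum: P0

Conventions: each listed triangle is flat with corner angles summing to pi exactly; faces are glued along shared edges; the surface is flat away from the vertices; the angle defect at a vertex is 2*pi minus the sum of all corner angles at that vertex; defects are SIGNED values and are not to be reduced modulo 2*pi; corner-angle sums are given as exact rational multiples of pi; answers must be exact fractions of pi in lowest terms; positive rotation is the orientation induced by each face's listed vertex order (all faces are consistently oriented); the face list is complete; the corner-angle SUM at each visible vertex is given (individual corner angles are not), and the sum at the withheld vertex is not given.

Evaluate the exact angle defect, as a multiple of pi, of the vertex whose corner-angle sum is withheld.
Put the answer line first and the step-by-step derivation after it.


Answer: defect(P0) = (-17/12)*pi

V = 7, E = 21, F = 14; chi = V - E + F = 0
Gauss-Bonnet: total defect = 2*pi*chi = 0; visible defects sum to (17/12)*pi


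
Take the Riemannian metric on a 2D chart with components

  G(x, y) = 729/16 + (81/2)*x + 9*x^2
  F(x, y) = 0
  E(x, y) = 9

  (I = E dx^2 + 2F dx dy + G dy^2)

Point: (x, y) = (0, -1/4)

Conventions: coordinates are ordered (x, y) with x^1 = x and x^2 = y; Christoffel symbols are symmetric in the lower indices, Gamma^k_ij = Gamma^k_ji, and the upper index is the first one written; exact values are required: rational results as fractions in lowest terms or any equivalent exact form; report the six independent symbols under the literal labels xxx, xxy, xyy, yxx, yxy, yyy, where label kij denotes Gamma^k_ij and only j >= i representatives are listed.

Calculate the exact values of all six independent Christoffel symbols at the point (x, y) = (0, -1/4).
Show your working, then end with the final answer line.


E = 9, F = 0, G = 729/16 at the point
E_x = 0, E_y = 0, F_x = 0, F_y = 0, G_x = 81/2, G_y = 0
EG - F^2 = 6561/16;  g^inv = (16/6561) * [[729/16, 0], [0, 9]]
first-kind symbols [ij,l] = (1/2)(d_i g_jl + d_j g_il - d_l g_ij): [xx,x] = E_x/2 = 0, [xx,y] = F_x - E_y/2 = 0, [xy,x] = E_y/2 = 0, [xy,y] = G_x/2 = 81/4, [yy,x] = F_y - G_x/2 = -81/4, [yy,y] = G_y/2 = 0
Gamma^x_ij = (G*[ij,x] - F*[ij,y])/(EG - F^2), Gamma^y_ij = (E*[ij,y] - F*[ij,x])/(EG - F^2)

Answer: Gamma_xxx = 0, Gamma_xxy = 0, Gamma_xyy = -9/4, Gamma_yxx = 0, Gamma_yxy = 4/9, Gamma_yyy = 0


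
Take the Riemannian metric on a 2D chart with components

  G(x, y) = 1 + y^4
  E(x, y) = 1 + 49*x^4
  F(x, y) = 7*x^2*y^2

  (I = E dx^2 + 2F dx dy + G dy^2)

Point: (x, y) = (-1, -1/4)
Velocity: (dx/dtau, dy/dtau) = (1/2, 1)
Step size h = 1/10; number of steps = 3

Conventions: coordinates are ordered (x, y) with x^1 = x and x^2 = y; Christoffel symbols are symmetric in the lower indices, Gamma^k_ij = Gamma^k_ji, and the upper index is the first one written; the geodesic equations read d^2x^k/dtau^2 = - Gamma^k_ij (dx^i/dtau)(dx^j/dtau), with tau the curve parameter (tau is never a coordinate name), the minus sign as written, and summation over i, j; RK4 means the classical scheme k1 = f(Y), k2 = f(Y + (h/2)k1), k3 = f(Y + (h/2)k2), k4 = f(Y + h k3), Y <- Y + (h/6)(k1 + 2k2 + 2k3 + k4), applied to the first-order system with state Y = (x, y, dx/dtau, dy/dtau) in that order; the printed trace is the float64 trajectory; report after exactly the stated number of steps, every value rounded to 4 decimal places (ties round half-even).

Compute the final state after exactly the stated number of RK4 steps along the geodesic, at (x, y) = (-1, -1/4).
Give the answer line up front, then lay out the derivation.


Answer: x = -0.8176, y = 0.0501, dx/dtau = 0.7513, dy/dtau = 1.0005

f(Y) = (dx/dtau, dy/dtau, -Gamma^x_ij Y'^i Y'^j, -Gamma^y_ij Y'^i Y'^j) with the Gammas evaluated at the stage position; h = 0.100000; intermediate values shown to 6 dp
step 0: x = -1.0000, y = -0.2500, dx/dtau = 0.5000, dy/dtau = 1.0000
step 1:
  k1: at (x, y) = (-1.000000, -0.250000), (dx/dtau, dy/dtau) = (0.500000, 1.000000); Gamma_xxx = -1.959847, Gamma_xxy = 0.000000, Gamma_xyy = -0.069995, Gamma_yxx = -0.017499, Gamma_yxy = 0.000000, Gamma_yyy = -0.000625; k1 = (0.500000, 1.000000, 0.559956, 0.005000)
  k2: at (x, y) = (-0.975000, -0.200000), (dx/dtau, dy/dtau) = (0.527998, 1.000250); Gamma_xxx = -2.005910, Gamma_xxy = 0.000000, Gamma_xyy = -0.058781, Gamma_yxx = -0.012058, Gamma_yxy = 0.000000, Gamma_yyy = -0.000353; k2 = (0.527998, 1.000250, 0.618022, 0.003715)
  k3: at (x, y) = (-0.973600, -0.199988), (dx/dtau, dy/dtau) = (0.530901, 1.000186); Gamma_xxx = -2.008538, Gamma_xxy = 0.000000, Gamma_xyy = -0.058939, Gamma_yxx = -0.012107, Gamma_yxy = 0.000000, Gamma_yyy = -0.000355; k3 = (0.530901, 1.000186, 0.625079, 0.003768)
  k4: at (x, y) = (-0.946910, -0.149981), (dx/dtau, dy/dtau) = (0.562508, 1.000377); Gamma_xxx = -2.059819, Gamma_xxy = 0.000000, Gamma_xyy = -0.046608, Gamma_yxx = -0.007382, Gamma_yxy = 0.000000, Gamma_yyy = -0.000167; k4 = (0.562508, 1.000377, 0.698401, 0.002503)
  Y <- Y + (h/6)(k1 + 2k2 + 2k3 + k4): x = -0.9470, y = -0.1500, dx/dtau = 0.5624, dy/dtau = 1.0004
step 2:
  k1: at (x, y) = (-0.946995, -0.149979), (dx/dtau, dy/dtau) = (0.562409, 1.000374); Gamma_xxx = -2.059653, Gamma_xxy = 0.000000, Gamma_xyy = -0.046599, Gamma_yxx = -0.007380, Gamma_yxy = 0.000000, Gamma_yyy = -0.000167; k1 = (0.562409, 1.000374, 0.698111, 0.002501)
  k2: at (x, y) = (-0.918874, -0.099960), (dx/dtau, dy/dtau) = (0.597315, 1.000500); Gamma_xxx = -2.115995, Gamma_xxy = 0.000000, Gamma_xyy = -0.032884, Gamma_yxx = -0.003577, Gamma_yxy = 0.000000, Gamma_yyy = -0.000056; k2 = (0.597315, 1.000500, 0.787873, 0.001332)
  k3: at (x, y) = (-0.917129, -0.099954), (dx/dtau, dy/dtau) = (0.601803, 1.000441); Gamma_xxx = -2.119571, Gamma_xxy = 0.000000, Gamma_xyy = -0.033001, Gamma_yxx = -0.003597, Gamma_yxy = 0.000000, Gamma_yyy = -0.000056; k3 = (0.601803, 1.000441, 0.800668, 0.001359)
  k4: at (x, y) = (-0.886815, -0.049935), (dx/dtau, dy/dtau) = (0.642476, 1.000510); Gamma_xxx = -2.183223, Gamma_xxy = 0.000000, Gamma_xyy = -0.017562, Gamma_yxx = -0.000989, Gamma_yxy = 0.000000, Gamma_yyy = -0.000008; k4 = (0.642476, 1.000510, 0.918761, 0.000416)
  Y <- Y + (h/6)(k1 + 2k2 + 2k3 + k4): x = -0.8869, y = -0.0499, dx/dtau = 0.6423, dy/dtau = 1.0005
step 3:
  k1: at (x, y) = (-0.886943, -0.049933), (dx/dtau, dy/dtau) = (0.642309, 1.000513); Gamma_xxx = -2.182947, Gamma_xxy = 0.000000, Gamma_xyy = -0.017557, Gamma_yxx = -0.000988, Gamma_yxy = 0.000000, Gamma_yyy = -0.000008; k1 = (0.642309, 1.000513, 0.918172, 0.000416)
  k2: at (x, y) = (-0.854827, 0.000093), (dx/dtau, dy/dtau) = (0.688217, 1.000534); Gamma_xxx = -2.253524, Gamma_xxy = 0.000000, Gamma_xyy = 0.000035, Gamma_yxx = 0.000000, Gamma_yxy = 0.000000, Gamma_yyy = 0.000000; k2 = (0.688217, 1.000534, 1.067331, 0.000000)
  k3: at (x, y) = (-0.852532, 0.000094), (dx/dtau, dy/dtau) = (0.695675, 1.000513); Gamma_xxx = -2.258692, Gamma_xxy = 0.000000, Gamma_xyy = 0.000035, Gamma_yxx = 0.000000, Gamma_yxy = 0.000000, Gamma_yyy = 0.000000; k3 = (0.695675, 1.000513, 1.093090, 0.000000)
  k4: at (x, y) = (-0.817375, 0.050118), (dx/dtau, dy/dtau) = (0.751618, 1.000513); Gamma_xxx = -2.339874, Gamma_xxy = 0.000000, Gamma_xyy = 0.020496, Gamma_yxx = -0.001257, Gamma_yxy = 0.000000, Gamma_yyy = 0.000011; k4 = (0.751618, 1.000513, 1.301345, 0.000699)
  Y <- Y + (h/6)(k1 + 2k2 + 2k3 + k4): x = -0.8176, y = 0.0501, dx/dtau = 0.7513, dy/dtau = 1.0005


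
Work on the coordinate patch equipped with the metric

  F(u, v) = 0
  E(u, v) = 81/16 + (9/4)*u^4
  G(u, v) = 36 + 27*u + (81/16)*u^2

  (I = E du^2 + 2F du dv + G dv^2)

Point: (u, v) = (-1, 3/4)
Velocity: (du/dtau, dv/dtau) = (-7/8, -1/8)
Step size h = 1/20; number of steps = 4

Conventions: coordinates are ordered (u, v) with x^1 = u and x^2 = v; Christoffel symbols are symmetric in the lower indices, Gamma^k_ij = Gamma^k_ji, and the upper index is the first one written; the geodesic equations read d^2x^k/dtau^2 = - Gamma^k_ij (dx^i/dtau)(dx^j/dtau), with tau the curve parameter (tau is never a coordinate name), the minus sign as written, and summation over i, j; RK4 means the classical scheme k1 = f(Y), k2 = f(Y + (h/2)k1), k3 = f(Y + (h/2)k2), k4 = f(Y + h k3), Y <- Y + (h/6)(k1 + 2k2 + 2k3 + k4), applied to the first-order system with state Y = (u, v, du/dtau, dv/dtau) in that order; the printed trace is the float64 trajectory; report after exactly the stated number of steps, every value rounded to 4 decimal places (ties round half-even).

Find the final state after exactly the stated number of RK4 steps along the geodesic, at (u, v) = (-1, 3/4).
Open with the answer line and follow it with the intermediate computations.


Answer: u = -1.1651, v = 0.7222, du/dtau = -0.7762, dv/dtau = -0.1540

f(Y) = (du/dtau, dv/dtau, -Gamma^u_ij Y'^i Y'^j, -Gamma^v_ij Y'^i Y'^j) with the Gammas evaluated at the stage position; h = 0.050000; intermediate values shown to 6 dp
step 0: u = -1.0000, v = 0.7500, du/dtau = -0.8750, dv/dtau = -0.1250
step 1:
  k1: at (u, v) = (-1.000000, 0.750000), (du/dtau, dv/dtau) = (-0.875000, -0.125000); Gamma_uuu = -0.615385, Gamma_uuv = 0.000000, Gamma_uvv = -1.153846, Gamma_vuu = 0.000000, Gamma_vuv = 0.600000, Gamma_vvv = 0.000000; k1 = (-0.875000, -0.125000, 0.489183, -0.131250)
  k2: at (u, v) = (-1.021875, 0.746875), (du/dtau, dv/dtau) = (-0.862770, -0.128281); Gamma_uuu = -0.638886, Gamma_uuv = 0.000000, Gamma_uvv = -1.107881, Gamma_vuu = 0.000000, Gamma_vuv = 0.607980, Gamma_vvv = 0.000000; k2 = (-0.862770, -0.128281, 0.493800, -0.134579)
  k3: at (u, v) = (-1.021569, 0.746793), (du/dtau, dv/dtau) = (-0.862655, -0.128364); Gamma_uuu = -0.638562, Gamma_uuv = 0.000000, Gamma_uvv = -1.108520, Gamma_vuu = 0.000000, Gamma_vuv = 0.607867, Gamma_vvv = 0.000000; k3 = (-0.862655, -0.128364, 0.493466, -0.134623)
  k4: at (u, v) = (-1.043133, 0.743582), (du/dtau, dv/dtau) = (-0.850327, -0.131731); Gamma_uuu = -0.661068, Gamma_uuv = 0.000000, Gamma_uvv = -1.063754, Gamma_vuu = 0.000000, Gamma_vuv = 0.615940, Gamma_vvv = 0.000000; k4 = (-0.850327, -0.131731, 0.496448, -0.137989)
  Y <- Y + (h/6)(k1 + 2k2 + 2k3 + k4): u = -1.0431, v = 0.7436, du/dtau = -0.8503, dv/dtau = -0.1317
step 2:
  k1: at (u, v) = (-1.043135, 0.743583), (du/dtau, dv/dtau) = (-0.850332, -0.131730); Gamma_uuu = -0.661070, Gamma_uuv = 0.000000, Gamma_uvv = -1.063750, Gamma_vuu = 0.000000, Gamma_vuv = 0.615941, Gamma_vvv = 0.000000; k1 = (-0.850332, -0.131730, 0.496455, -0.137989)
  k2: at (u, v) = (-1.064393, 0.740290), (du/dtau, dv/dtau) = (-0.837921, -0.135180); Gamma_uuu = -0.682538, Gamma_uuv = 0.000000, Gamma_uvv = -1.020257, Gamma_vuu = 0.000000, Gamma_vuv = 0.624113, Gamma_vvv = 0.000000; k2 = (-0.837921, -0.135180, 0.497861, -0.141387)
  k3: at (u, v) = (-1.064083, 0.740204), (du/dtau, dv/dtau) = (-0.837885, -0.135265); Gamma_uuu = -0.682230, Gamma_uuv = 0.000000, Gamma_uvv = -1.020887, Gamma_vuu = 0.000000, Gamma_vuv = 0.623992, Gamma_vvv = 0.000000; k3 = (-0.837885, -0.135265, 0.497640, -0.141442)
  k4: at (u, v) = (-1.085029, 0.736820), (du/dtau, dv/dtau) = (-0.825450, -0.138802); Gamma_uuu = -0.702634, Gamma_uuv = 0.000000, Gamma_uvv = -0.978734, Gamma_vuu = 0.000000, Gamma_vuv = 0.632256, Gamma_vvv = 0.000000; k4 = (-0.825450, -0.138802, 0.497609, -0.144881)
  Y <- Y + (h/6)(k1 + 2k2 + 2k3 + k4): u = -1.0850, v = 0.7368, du/dtau = -0.8255, dv/dtau = -0.1388
step 3:
  k1: at (u, v) = (-1.085030, 0.736821), (du/dtau, dv/dtau) = (-0.825456, -0.138801); Gamma_uuu = -0.702635, Gamma_uuv = 0.000000, Gamma_uvv = -0.978733, Gamma_vuu = 0.000000, Gamma_vuv = 0.632256, Gamma_vvv = 0.000000; k1 = (-0.825456, -0.138801, 0.497616, -0.144881)
  k2: at (u, v) = (-1.105666, 0.733351), (du/dtau, dv/dtau) = (-0.813016, -0.142423); Gamma_uuu = -0.721952, Gamma_uuv = 0.000000, Gamma_uvv = -0.937976, Gamma_vuu = 0.000000, Gamma_vuv = 0.640615, Gamma_vvv = 0.000000; k2 = (-0.813016, -0.142423, 0.496233, -0.148357)
  k3: at (u, v) = (-1.105355, 0.733261), (du/dtau, dv/dtau) = (-0.813051, -0.142510); Gamma_uuu = -0.721667, Gamma_uuv = 0.000000, Gamma_uvv = -0.938584, Gamma_vuu = 0.000000, Gamma_vuv = 0.640487, Gamma_vvv = 0.000000; k3 = (-0.813051, -0.142510, 0.496121, -0.148424)
  k4: at (u, v) = (-1.125682, 0.729696), (du/dtau, dv/dtau) = (-0.800650, -0.146223); Gamma_uuu = -0.739903, Gamma_uuv = 0.000000, Gamma_uvv = -0.899245, Gamma_vuu = 0.000000, Gamma_vuv = 0.648936, Gamma_vvv = 0.000000; k4 = (-0.800650, -0.146223, 0.493535, -0.151946)
  Y <- Y + (h/6)(k1 + 2k2 + 2k3 + k4): u = -1.1257, v = 0.7297, du/dtau = -0.8007, dv/dtau = -0.1462
step 4:
  k1: at (u, v) = (-1.125682, 0.729697), (du/dtau, dv/dtau) = (-0.800658, -0.146221); Gamma_uuu = -0.739902, Gamma_uuv = 0.000000, Gamma_uvv = -0.899246, Gamma_vuu = 0.000000, Gamma_vuv = 0.648936, Gamma_vvv = 0.000000; k1 = (-0.800658, -0.146221, 0.493543, -0.151946)
  k2: at (u, v) = (-1.145698, 0.726042), (du/dtau, dv/dtau) = (-0.788319, -0.150020); Gamma_uuu = -0.757049, Gamma_uuv = 0.000000, Gamma_uvv = -0.861363, Gamma_vuu = 0.000000, Gamma_vuv = 0.657476, Gamma_vvv = 0.000000; k2 = (-0.788319, -0.150020, 0.489852, -0.155511)
  k3: at (u, v) = (-1.145390, 0.725947), (du/dtau, dv/dtau) = (-0.788411, -0.150109); Gamma_uuu = -0.756791, Gamma_uuv = 0.000000, Gamma_uvv = -0.861940, Gamma_vuu = 0.000000, Gamma_vuv = 0.657343, Gamma_vvv = 0.000000; k3 = (-0.788411, -0.150109, 0.489837, -0.155590)
  k4: at (u, v) = (-1.165102, 0.722192), (du/dtau, dv/dtau) = (-0.776166, -0.154001); Gamma_uuu = -0.772879, Gamma_uuv = 0.000000, Gamma_uvv = -0.825498, Gamma_vuu = 0.000000, Gamma_vuv = 0.665972, Gamma_vvv = 0.000000; k4 = (-0.776166, -0.154001, 0.485186, -0.159208)
  Y <- Y + (h/6)(k1 + 2k2 + 2k3 + k4): u = -1.1651, v = 0.7222, du/dtau = -0.7762, dv/dtau = -0.1540


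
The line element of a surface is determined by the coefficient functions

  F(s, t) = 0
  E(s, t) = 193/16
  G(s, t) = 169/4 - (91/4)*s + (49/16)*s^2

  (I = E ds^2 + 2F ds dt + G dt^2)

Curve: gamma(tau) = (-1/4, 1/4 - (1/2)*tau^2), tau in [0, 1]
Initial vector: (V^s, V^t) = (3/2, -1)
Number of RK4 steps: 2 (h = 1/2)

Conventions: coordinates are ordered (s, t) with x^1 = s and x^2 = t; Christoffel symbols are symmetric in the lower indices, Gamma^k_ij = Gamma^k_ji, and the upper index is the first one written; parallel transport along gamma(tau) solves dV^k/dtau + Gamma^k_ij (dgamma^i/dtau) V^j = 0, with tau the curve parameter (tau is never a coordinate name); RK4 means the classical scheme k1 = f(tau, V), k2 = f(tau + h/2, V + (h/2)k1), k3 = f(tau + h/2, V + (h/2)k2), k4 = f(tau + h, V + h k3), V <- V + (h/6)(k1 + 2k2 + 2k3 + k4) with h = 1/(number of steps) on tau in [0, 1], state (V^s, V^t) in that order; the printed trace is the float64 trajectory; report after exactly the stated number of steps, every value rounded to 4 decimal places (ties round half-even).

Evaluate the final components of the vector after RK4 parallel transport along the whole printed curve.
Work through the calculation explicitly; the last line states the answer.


gamma'(tau) = (0, -tau); f(tau, V)^k = -Gamma^k_ij(gamma(tau)) gamma'^i(tau) V^j; h = 1/2; intermediate values shown to 6 dp
curve data and Christoffel symbols at the stage parameters:
  tau = 0.000000: gamma = (-0.250000, 0.250000), gamma' = (0.000000, 0.000000); Gamma_sss = 0.000000, Gamma_sst = 0.000000, Gamma_stt = 1.006477, Gamma_tss = 0.000000, Gamma_tst = -0.252252, Gamma_ttt = 0.000000
  tau = 0.250000: gamma = (-0.250000, 0.218750), gamma' = (0.000000, -0.250000); Gamma_sss = 0.000000, Gamma_sst = 0.000000, Gamma_stt = 1.006477, Gamma_tss = 0.000000, Gamma_tst = -0.252252, Gamma_ttt = 0.000000
  tau = 0.500000: gamma = (-0.250000, 0.125000), gamma' = (0.000000, -0.500000); Gamma_sss = 0.000000, Gamma_sst = 0.000000, Gamma_stt = 1.006477, Gamma_tss = 0.000000, Gamma_tst = -0.252252, Gamma_ttt = 0.000000
  tau = 0.750000: gamma = (-0.250000, -0.031250), gamma' = (0.000000, -0.750000); Gamma_sss = 0.000000, Gamma_sst = 0.000000, Gamma_stt = 1.006477, Gamma_tss = 0.000000, Gamma_tst = -0.252252, Gamma_ttt = 0.000000
  tau = 1.000000: gamma = (-0.250000, -0.250000), gamma' = (0.000000, -1.000000); Gamma_sss = 0.000000, Gamma_sst = 0.000000, Gamma_stt = 1.006477, Gamma_tss = 0.000000, Gamma_tst = -0.252252, Gamma_ttt = 0.000000
step 0: V^s = 1.5000, V^t = -1.0000
step 1: k1 = (0.000000, 0.000000), k2 = (-0.251619, -0.094595), k3 = (-0.257570, -0.090628), k4 = (-0.526042, -0.172946); V <- V + (h/6)(k1 + 2k2 + 2k3 + k4): V^s = 1.3713, V^t = -1.0453
step 2: k1 = (-0.526026, -0.172957), k2 = (-0.821679, -0.234555), k3 = (-0.833303, -0.220572), k4 = (-1.163053, -0.240812); V <- V + (h/6)(k1 + 2k2 + 2k3 + k4): V^s = 0.9547, V^t = -1.1556

Answer: V^s = 0.9547, V^t = -1.1556


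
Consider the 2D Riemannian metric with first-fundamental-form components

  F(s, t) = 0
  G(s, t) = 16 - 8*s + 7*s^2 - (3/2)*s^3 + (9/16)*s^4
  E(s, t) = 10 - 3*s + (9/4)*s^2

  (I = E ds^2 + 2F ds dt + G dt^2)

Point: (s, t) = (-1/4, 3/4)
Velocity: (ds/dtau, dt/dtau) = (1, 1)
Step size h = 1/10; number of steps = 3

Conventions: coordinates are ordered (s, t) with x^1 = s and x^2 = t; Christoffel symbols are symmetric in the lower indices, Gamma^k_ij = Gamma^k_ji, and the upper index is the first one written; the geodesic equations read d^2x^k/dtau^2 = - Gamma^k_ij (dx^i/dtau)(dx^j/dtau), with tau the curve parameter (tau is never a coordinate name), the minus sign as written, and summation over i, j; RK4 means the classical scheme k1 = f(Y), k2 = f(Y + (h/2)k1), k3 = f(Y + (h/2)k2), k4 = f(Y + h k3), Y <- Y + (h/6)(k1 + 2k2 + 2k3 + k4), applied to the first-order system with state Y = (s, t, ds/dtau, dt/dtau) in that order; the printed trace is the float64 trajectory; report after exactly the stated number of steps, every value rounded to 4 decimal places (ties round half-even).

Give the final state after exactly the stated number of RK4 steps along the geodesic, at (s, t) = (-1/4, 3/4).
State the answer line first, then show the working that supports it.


Answer: s = 0.0327, t = 1.0770, ds/dtau = 0.8820, dt/dtau = 1.1726

f(Y) = (ds/dtau, dt/dtau, -Gamma^s_ij Y'^i Y'^j, -Gamma^t_ij Y'^i Y'^j) with the Gammas evaluated at the stage position; h = 0.100000; intermediate values shown to 6 dp
step 0: s = -0.2500, t = 0.7500, ds/dtau = 1.0000, dt/dtau = 1.0000
step 1:
  k1: at (s, t) = (-0.250000, 0.750000), (ds/dtau, dt/dtau) = (1.000000, 1.000000); Gamma_sss = -0.189383, Gamma_sst = 0.000000, Gamma_stt = 0.542504, Gamma_tss = 0.000000, Gamma_tst = -0.320000, Gamma_ttt = 0.000000; k1 = (1.000000, 1.000000, -0.353121, 0.640000)
  k2: at (s, t) = (-0.200000, 0.800000), (ds/dtau, dt/dtau) = (0.982344, 1.032000); Gamma_sss = -0.182413, Gamma_sst = 0.000000, Gamma_stt = 0.514406, Gamma_tss = 0.000000, Gamma_tst = -0.307329, Gamma_ttt = 0.000000; k2 = (0.982344, 1.032000, -0.371826, 0.623127)
  k3: at (s, t) = (-0.200883, 0.801600), (ds/dtau, dt/dtau) = (0.981409, 1.031156); Gamma_sss = -0.182540, Gamma_sst = 0.000000, Gamma_stt = 0.514904, Gamma_tss = 0.000000, Gamma_tst = -0.307558, Gamma_ttt = 0.000000; k3 = (0.981409, 1.031156, -0.371672, 0.622489)
  k4: at (s, t) = (-0.151859, 0.853116), (ds/dtau, dt/dtau) = (0.962833, 1.062249); Gamma_sss = -0.175274, Gamma_sst = 0.000000, Gamma_stt = 0.487162, Gamma_tss = 0.000000, Gamma_tst = -0.294493, Gamma_ttt = 0.000000; k4 = (0.962833, 1.062249, -0.387214, 0.602397)
  Y <- Y + (h/6)(k1 + 2k2 + 2k3 + k4): s = -0.1518, t = 0.8531, ds/dtau = 0.9629, dt/dtau = 1.0622
step 2:
  k1: at (s, t) = (-0.151828, 0.853143), (ds/dtau, dt/dtau) = (0.962878, 1.062227); Gamma_sss = -0.175269, Gamma_sst = 0.000000, Gamma_stt = 0.487145, Gamma_tss = 0.000000, Gamma_tst = -0.294485, Gamma_ttt = 0.000000; k1 = (0.962878, 1.062227, -0.387160, 0.602395)
  k2: at (s, t) = (-0.103684, 0.906254), (ds/dtau, dt/dtau) = (0.943520, 1.092347); Gamma_sss = -0.167707, Gamma_sst = 0.000000, Gamma_stt = 0.459712, Gamma_tss = 0.000000, Gamma_tst = -0.281030, Gamma_ttt = 0.000000; k2 = (0.943520, 1.092347, -0.399240, 0.579288)
  k3: at (s, t) = (-0.104652, 0.907760), (ds/dtau, dt/dtau) = (0.942916, 1.091192); Gamma_sss = -0.167863, Gamma_sst = 0.000000, Gamma_stt = 0.460265, Gamma_tss = 0.000000, Gamma_tst = -0.281307, Gamma_ttt = 0.000000; k3 = (0.942916, 1.091192, -0.398792, 0.578874)
  k4: at (s, t) = (-0.057536, 0.962262), (ds/dtau, dt/dtau) = (0.922999, 1.120115); Gamma_sss = -0.160064, Gamma_sst = 0.000000, Gamma_stt = 0.433241, Gamma_tss = 0.000000, Gamma_tst = -0.267561, Gamma_ttt = 0.000000; k4 = (0.922999, 1.120115, -0.407206, 0.553244)
  Y <- Y + (h/6)(k1 + 2k2 + 2k3 + k4): s = -0.0575, t = 0.9623, ds/dtau = 0.9230, dt/dtau = 1.1201
step 3:
  k1: at (s, t) = (-0.057515, 0.962300), (ds/dtau, dt/dtau) = (0.923037, 1.120093); Gamma_sss = -0.160060, Gamma_sst = 0.000000, Gamma_stt = 0.433229, Gamma_tss = 0.000000, Gamma_tst = -0.267555, Gamma_ttt = 0.000000; k1 = (0.923037, 1.120093, -0.407162, 0.553244)
  k2: at (s, t) = (-0.011363, 1.018304), (ds/dtau, dt/dtau) = (0.902679, 1.147755); Gamma_sss = -0.152034, Gamma_sst = 0.000000, Gamma_stt = 0.406586, Gamma_tss = 0.000000, Gamma_tst = -0.253535, Gamma_ttt = 0.000000; k2 = (0.902679, 1.147755, -0.411731, 0.525352)
  k3: at (s, t) = (-0.012381, 1.019687), (ds/dtau, dt/dtau) = (0.902451, 1.146361); Gamma_sss = -0.152215, Gamma_sst = 0.000000, Gamma_stt = 0.407175, Gamma_tss = 0.000000, Gamma_tst = -0.253850, Gamma_ttt = 0.000000; k3 = (0.902451, 1.146361, -0.411120, 0.525233)
  k4: at (s, t) = (0.032730, 1.076936), (ds/dtau, dt/dtau) = (0.881925, 1.172617); Gamma_sss = -0.144015, Gamma_sst = 0.000000, Gamma_stt = 0.380975, Gamma_tss = 0.000000, Gamma_tst = -0.239639, Gamma_ttt = 0.000000; k4 = (0.881925, 1.172617, -0.411838, 0.495650)
  Y <- Y + (h/6)(k1 + 2k2 + 2k3 + k4): s = 0.0327, t = 1.0770, ds/dtau = 0.8820, dt/dtau = 1.1726
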